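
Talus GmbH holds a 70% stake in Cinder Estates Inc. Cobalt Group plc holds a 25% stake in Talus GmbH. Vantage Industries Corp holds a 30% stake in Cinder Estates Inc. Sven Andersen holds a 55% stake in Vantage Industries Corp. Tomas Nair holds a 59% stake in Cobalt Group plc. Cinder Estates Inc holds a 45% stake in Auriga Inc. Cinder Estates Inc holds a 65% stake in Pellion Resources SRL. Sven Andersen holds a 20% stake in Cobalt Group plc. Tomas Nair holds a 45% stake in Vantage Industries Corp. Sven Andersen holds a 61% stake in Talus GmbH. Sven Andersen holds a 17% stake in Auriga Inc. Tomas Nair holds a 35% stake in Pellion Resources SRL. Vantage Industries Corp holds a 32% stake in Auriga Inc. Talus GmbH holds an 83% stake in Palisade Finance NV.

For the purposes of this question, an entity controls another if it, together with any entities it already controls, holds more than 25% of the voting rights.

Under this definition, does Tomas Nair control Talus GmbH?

No

Tomas holds 59% of Cobalt, so Tomas controls Cobalt.
Tomas holds 45% of Vantage, so Tomas controls Vantage.
Vantage holds 30% of Cinder, so Tomas controls Cinder.
Cinder and Tomas together hold 65% + 35% = 100% of Pellion, so Tomas controls Pellion.
Vantage and Cinder together hold 32% + 45% = 77% of Auriga, so Tomas controls Auriga.
In Talus, Tomas's side holds only 25%, not > 25%.
So Tomas does not control Talus.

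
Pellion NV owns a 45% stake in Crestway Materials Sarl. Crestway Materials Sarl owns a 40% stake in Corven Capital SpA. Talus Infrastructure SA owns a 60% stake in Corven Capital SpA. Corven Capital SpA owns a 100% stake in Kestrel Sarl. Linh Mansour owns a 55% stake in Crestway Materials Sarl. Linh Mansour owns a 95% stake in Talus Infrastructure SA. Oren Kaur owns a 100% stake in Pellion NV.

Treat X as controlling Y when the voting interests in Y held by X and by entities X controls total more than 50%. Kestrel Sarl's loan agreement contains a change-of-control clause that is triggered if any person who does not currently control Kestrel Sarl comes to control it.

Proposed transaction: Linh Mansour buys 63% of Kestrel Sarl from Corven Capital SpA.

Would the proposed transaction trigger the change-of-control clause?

No

The purchase adds only to Linh's holdings (Corven's stake shrinks), so Linh is the only person who could newly come to control Kestrel.
Linh holds 95% of Talus, so Linh controls Talus.
Linh holds 55% of Crestway, so Linh controls Crestway.
Talus and Crestway together hold 60% + 40% = 100% of Corven, so Linh controls Corven.
Corven holds 100% of Kestrel, so Linh controls Kestrel.
So Linh already controls Kestrel before the transaction.
After the purchase, Linh holds 63% of Kestrel directly, and Corven's stake falls to 37%.
Linh controlled Kestrel already, so this is not a new person acquiring control; every other person's position is unchanged or reduced.
No new person acquires control, so the clause is not triggered.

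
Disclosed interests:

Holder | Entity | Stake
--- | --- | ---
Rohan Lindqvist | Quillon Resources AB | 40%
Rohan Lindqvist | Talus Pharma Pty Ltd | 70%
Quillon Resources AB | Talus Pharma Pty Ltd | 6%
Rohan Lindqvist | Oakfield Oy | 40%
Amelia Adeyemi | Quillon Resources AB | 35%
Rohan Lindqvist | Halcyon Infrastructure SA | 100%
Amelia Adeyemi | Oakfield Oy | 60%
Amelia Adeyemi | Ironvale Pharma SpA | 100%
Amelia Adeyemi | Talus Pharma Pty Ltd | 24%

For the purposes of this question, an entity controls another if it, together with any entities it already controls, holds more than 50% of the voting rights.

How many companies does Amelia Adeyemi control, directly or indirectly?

2

Amelia holds 100% of Ironvale, so Amelia controls Ironvale.
Amelia holds 60% of Oakfield, so Amelia controls Oakfield.
No other company's threshold is met.
Amelia controls 2 companies.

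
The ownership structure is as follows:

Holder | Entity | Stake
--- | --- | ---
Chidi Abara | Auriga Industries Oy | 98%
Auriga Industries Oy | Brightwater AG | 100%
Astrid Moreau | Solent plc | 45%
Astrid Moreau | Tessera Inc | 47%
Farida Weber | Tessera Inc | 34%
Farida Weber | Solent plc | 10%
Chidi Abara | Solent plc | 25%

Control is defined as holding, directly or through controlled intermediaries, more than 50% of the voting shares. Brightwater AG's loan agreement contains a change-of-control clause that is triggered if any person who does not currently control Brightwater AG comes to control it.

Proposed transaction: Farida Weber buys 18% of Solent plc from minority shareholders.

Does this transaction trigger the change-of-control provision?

No

The purchase changes only Farida's holdings, so Farida is the only person who could newly come to control Brightwater.
Farida's largest direct stake is 34% in Tessera, which does not meet the threshold, so Farida controls no company.
Neither Farida nor any entity Farida controls holds any voting interest in Brightwater.
So before the transaction, Farida does not control Brightwater.
After the purchase, Farida's direct stake in Solent rises to 10% + 18% = 28%.
Farida's side now holds 28% of Solent, not > 50%, so Farida still does not control Solent.
After the transaction, neither Farida nor any entity Farida controls holds a voting interest in Brightwater, so Farida still does not control it.
No new person acquires control, so the clause is not triggered.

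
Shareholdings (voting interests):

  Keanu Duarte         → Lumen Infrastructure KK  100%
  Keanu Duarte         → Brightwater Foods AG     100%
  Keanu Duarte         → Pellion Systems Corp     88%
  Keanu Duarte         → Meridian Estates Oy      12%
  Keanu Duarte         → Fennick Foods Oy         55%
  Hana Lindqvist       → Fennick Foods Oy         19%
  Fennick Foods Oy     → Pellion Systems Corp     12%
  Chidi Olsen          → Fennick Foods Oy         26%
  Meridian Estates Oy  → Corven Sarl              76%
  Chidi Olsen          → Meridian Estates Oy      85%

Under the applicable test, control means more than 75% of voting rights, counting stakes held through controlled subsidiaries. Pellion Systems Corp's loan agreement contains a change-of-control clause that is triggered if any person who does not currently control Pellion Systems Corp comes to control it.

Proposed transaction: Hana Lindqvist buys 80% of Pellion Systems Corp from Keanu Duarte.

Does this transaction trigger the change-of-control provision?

The purchase adds only to Hana's holdings (Keanu's stake shrinks), so Hana is the only person who could newly come to control Pellion.
Hana's largest direct stake is 19% in Fennick, which does not meet the threshold, so Hana controls no company.
Neither Hana nor any entity Hana controls holds any voting interest in Pellion.
So before the transaction, Hana does not control Pellion.
After the purchase, Hana holds 80% of Pellion directly, and Keanu's stake falls to 8%.
Hana holds 80% of Pellion, so Hana controls Pellion.
Hana did not control Pellion before and does after, so the clause is triggered.

Yes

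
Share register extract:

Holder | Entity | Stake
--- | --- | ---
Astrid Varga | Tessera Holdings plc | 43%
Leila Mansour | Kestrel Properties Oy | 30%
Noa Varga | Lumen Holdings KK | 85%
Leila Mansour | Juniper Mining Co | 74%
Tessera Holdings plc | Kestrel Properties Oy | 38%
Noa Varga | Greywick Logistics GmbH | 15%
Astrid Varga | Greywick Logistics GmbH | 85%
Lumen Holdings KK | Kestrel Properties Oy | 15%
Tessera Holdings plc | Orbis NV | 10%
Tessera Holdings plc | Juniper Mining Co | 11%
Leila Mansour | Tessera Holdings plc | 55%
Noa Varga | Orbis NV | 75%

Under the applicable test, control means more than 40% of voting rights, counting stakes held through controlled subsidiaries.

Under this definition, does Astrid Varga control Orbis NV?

Astrid holds 43% of Tessera, so Astrid controls Tessera.
Astrid holds 85% of Greywick, so Astrid controls Greywick.
In Orbis, Astrid's side holds only 10%, not > 40%.
So Astrid does not control Orbis.

No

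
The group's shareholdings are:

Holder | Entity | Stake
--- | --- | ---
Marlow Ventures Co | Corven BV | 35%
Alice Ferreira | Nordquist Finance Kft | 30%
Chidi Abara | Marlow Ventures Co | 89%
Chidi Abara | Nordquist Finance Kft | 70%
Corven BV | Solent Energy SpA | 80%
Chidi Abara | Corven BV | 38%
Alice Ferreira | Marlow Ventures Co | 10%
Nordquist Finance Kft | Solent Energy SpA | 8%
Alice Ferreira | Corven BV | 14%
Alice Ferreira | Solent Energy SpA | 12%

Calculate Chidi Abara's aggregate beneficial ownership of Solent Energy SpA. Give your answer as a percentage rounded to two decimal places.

Chidi reaches Solent along 3 paths.
Via Nordquist: 70% × 8% = 5.6%.
Via Corven: 38% × 80% = 30.4%.
Via Marlow → Corven: 89% × 35% × 80% = 24.92%.
Total: 5.6% + 30.4% + 24.92% = 60.92%.

60.92%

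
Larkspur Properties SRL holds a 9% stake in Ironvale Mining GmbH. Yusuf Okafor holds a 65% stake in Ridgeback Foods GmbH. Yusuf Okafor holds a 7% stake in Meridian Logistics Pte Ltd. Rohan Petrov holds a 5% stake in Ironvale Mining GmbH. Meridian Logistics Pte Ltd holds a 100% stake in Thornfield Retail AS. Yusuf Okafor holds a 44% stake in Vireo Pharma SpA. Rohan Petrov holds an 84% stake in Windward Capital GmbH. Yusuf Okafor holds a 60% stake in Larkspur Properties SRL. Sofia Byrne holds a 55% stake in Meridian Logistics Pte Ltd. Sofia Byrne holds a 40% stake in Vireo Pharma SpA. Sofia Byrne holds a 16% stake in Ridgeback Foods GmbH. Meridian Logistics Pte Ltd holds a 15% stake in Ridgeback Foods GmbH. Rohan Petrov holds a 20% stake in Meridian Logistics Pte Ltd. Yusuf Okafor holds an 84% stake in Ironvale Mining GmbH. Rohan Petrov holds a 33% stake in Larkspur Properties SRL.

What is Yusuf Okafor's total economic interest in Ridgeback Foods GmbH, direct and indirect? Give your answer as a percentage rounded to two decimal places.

Yusuf reaches Ridgeback along 2 paths.
Via Meridian: 7% × 15% = 1.05%.
Direct stake: 65% = 65%.
Total: 1.05% + 65% = 66.05%.

66.05%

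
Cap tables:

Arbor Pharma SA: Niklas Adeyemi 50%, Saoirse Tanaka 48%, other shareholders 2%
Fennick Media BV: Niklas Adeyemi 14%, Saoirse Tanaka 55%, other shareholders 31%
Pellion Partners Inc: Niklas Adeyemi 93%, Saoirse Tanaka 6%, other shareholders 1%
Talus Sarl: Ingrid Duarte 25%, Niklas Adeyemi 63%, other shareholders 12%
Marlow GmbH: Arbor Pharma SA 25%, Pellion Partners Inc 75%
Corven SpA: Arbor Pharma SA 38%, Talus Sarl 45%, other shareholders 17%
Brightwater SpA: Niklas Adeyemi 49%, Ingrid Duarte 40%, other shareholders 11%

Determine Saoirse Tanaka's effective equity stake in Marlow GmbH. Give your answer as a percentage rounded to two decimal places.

16.50%

Saoirse reaches Marlow along 2 paths.
Via Arbor: 48% × 25% = 12%.
Via Pellion: 6% × 75% = 4.5%.
Total: 12% + 4.5% = 16.5%.
Rounded: 16.50%.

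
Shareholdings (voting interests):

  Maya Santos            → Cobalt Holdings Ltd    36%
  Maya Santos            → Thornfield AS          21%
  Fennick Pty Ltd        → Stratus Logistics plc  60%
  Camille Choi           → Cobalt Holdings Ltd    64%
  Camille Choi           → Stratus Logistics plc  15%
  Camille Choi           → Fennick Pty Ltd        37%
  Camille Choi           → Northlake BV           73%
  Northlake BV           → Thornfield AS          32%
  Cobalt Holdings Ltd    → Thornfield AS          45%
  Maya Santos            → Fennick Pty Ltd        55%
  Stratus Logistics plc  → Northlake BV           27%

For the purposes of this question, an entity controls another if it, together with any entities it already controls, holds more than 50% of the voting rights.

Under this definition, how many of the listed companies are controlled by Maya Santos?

2

Maya holds 55% of Fennick, so Maya controls Fennick.
Fennick holds 60% of Stratus, so Maya controls Stratus.
No other company's threshold is met.
Maya controls 2 companies.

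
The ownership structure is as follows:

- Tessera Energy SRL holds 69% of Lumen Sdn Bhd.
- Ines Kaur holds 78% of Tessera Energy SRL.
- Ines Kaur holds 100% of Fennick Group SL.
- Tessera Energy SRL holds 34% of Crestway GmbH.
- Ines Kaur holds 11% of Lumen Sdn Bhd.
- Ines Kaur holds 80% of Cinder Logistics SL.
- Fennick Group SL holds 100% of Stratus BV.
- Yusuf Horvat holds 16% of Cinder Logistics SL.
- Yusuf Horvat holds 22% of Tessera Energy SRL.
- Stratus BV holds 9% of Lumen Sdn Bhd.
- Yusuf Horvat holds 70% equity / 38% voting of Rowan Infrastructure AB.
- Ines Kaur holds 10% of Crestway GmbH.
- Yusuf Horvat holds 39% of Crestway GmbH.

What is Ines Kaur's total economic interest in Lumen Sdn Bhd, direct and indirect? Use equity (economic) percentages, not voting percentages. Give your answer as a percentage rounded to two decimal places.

73.82%

Ines reaches Lumen along 3 paths.
Direct stake: 11% = 11%.
Via Tessera: 78% × 69% = 53.82%.
Via Fennick → Stratus: 100% × 100% × 9% = 9%.
Total: 11% + 53.82% + 9% = 73.82%.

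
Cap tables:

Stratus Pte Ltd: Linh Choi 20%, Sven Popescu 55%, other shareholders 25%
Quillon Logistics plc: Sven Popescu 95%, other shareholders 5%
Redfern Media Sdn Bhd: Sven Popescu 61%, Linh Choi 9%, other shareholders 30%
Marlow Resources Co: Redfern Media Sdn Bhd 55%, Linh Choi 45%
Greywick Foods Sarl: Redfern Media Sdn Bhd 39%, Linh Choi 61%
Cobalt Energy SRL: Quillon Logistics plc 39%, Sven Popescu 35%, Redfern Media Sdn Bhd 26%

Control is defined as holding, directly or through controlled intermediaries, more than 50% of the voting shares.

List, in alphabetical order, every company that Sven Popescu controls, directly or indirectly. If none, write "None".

Cobalt Energy SRL, Marlow Resources Co, Quillon Logistics plc, Redfern Media Sdn Bhd, Stratus Pte Ltd

Sven holds 55% of Stratus, so Sven controls Stratus.
Sven holds 95% of Quillon, so Sven controls Quillon.
Sven holds 61% of Redfern, so Sven controls Redfern.
Redfern holds 55% of Marlow, so Sven controls Marlow.
Quillon and Sven and Redfern together hold 39% + 35% + 26% = 100% of Cobalt, so Sven controls Cobalt.
No other company's threshold is met.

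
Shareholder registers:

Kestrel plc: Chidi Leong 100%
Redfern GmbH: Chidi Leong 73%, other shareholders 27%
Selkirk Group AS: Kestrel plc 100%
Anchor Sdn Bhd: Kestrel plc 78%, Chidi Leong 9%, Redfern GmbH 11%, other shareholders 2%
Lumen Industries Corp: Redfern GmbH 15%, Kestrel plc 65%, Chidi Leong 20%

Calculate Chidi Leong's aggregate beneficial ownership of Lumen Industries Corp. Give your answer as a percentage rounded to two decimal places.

Chidi reaches Lumen along 3 paths.
Via Redfern: 73% × 15% = 10.95%.
Via Kestrel: 100% × 65% = 65%.
Direct stake: 20% = 20%.
Total: 10.95% + 65% + 20% = 95.95%.

95.95%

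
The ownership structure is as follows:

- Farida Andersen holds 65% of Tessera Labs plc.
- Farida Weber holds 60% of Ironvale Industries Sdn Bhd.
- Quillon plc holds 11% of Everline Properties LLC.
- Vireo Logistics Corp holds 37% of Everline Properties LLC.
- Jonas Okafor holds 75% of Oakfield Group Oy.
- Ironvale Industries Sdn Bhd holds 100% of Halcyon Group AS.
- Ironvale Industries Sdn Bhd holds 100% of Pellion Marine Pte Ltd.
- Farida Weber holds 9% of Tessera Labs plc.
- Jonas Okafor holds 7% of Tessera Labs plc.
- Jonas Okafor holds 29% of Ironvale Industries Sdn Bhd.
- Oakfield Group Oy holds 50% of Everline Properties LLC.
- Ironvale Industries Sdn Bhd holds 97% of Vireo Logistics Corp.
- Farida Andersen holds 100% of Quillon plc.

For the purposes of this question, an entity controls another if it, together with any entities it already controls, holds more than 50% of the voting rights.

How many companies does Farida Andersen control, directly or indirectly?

2

Farida Andersen holds 100% of Quillon, so Farida Andersen controls Quillon.
Farida Andersen holds 65% of Tessera, so Farida Andersen controls Tessera.
No other company's threshold is met.
Farida Andersen controls 2 companies.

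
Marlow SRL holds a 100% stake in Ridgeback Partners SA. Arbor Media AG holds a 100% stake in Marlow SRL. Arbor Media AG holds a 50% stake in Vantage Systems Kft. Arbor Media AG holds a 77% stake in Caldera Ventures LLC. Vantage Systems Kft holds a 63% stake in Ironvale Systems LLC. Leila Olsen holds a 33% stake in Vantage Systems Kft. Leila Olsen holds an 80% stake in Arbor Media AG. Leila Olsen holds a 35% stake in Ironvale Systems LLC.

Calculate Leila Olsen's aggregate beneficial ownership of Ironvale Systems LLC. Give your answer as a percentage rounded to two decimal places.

Leila reaches Ironvale along 3 paths.
Direct stake: 35% = 35%.
Via Arbor → Vantage: 80% × 50% × 63% = 25.2%.
Via Vantage: 33% × 63% = 20.79%.
Total: 35% + 25.2% + 20.79% = 80.99%.

80.99%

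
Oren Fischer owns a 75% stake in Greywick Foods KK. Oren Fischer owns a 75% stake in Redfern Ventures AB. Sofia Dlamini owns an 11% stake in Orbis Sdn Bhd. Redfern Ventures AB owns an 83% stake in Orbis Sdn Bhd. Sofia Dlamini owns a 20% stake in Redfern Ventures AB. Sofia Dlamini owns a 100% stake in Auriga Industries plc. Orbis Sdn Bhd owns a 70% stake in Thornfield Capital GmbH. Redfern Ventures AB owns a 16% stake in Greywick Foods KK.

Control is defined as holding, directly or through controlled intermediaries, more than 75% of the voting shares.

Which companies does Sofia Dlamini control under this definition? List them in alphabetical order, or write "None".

Auriga Industries plc

Sofia holds 100% of Auriga, so Sofia controls Auriga.
No other company's threshold is met.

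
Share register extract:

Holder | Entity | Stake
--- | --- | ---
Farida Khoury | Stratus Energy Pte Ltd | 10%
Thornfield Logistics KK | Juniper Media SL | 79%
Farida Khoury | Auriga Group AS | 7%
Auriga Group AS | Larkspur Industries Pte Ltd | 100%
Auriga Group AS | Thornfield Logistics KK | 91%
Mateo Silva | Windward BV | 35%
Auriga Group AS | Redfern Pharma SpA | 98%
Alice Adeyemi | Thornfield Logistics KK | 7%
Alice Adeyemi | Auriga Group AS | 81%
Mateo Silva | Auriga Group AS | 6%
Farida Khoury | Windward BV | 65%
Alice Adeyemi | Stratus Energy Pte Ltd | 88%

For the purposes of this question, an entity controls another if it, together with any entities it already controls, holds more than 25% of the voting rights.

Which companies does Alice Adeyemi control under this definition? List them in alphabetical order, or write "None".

Auriga Group AS, Juniper Media SL, Larkspur Industries Pte Ltd, Redfern Pharma SpA, Stratus Energy Pte Ltd, Thornfield Logistics KK

Alice holds 81% of Auriga, so Alice controls Auriga.
Auriga and Alice together hold 91% + 7% = 98% of Thornfield, so Alice controls Thornfield.
Alice holds 88% of Stratus, so Alice controls Stratus.
Auriga holds 100% of Larkspur, so Alice controls Larkspur.
Auriga holds 98% of Redfern, so Alice controls Redfern.
Thornfield holds 79% of Juniper, so Alice controls Juniper.
No other company's threshold is met.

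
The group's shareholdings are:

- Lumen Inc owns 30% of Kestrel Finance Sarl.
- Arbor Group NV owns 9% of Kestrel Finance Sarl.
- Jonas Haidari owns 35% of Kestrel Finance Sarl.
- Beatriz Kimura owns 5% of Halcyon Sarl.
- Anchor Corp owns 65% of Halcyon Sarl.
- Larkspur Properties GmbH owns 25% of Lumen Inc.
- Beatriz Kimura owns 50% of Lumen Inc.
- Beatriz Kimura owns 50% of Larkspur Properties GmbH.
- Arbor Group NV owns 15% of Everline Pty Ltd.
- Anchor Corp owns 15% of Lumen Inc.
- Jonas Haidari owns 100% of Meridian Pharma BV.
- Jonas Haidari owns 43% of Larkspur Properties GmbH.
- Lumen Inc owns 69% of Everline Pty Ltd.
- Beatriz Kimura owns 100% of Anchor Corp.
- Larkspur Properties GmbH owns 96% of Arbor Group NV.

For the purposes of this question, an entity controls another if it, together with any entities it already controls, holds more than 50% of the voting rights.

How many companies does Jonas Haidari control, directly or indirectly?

1

Jonas holds 100% of Meridian, so Jonas controls Meridian.
No other company's threshold is met.
Jonas controls 1 company.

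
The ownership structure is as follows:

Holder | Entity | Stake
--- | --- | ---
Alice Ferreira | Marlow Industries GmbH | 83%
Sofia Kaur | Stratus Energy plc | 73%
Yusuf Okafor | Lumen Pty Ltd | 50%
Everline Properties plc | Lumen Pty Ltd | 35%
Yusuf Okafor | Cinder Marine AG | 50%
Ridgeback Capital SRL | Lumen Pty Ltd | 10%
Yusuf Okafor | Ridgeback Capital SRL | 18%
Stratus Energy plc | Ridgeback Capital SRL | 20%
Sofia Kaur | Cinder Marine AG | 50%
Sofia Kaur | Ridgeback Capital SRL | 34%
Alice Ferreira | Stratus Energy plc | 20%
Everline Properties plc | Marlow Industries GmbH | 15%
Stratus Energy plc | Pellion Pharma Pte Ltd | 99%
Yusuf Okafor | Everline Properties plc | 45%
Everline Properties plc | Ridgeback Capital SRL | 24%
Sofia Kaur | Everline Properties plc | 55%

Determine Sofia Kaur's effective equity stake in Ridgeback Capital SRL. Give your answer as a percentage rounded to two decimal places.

61.80%

Sofia reaches Ridgeback along 3 paths.
Direct stake: 34% = 34%.
Via Stratus: 73% × 20% = 14.6%.
Via Everline: 55% × 24% = 13.2%.
Total: 34% + 14.6% + 13.2% = 61.8%.
Rounded: 61.80%.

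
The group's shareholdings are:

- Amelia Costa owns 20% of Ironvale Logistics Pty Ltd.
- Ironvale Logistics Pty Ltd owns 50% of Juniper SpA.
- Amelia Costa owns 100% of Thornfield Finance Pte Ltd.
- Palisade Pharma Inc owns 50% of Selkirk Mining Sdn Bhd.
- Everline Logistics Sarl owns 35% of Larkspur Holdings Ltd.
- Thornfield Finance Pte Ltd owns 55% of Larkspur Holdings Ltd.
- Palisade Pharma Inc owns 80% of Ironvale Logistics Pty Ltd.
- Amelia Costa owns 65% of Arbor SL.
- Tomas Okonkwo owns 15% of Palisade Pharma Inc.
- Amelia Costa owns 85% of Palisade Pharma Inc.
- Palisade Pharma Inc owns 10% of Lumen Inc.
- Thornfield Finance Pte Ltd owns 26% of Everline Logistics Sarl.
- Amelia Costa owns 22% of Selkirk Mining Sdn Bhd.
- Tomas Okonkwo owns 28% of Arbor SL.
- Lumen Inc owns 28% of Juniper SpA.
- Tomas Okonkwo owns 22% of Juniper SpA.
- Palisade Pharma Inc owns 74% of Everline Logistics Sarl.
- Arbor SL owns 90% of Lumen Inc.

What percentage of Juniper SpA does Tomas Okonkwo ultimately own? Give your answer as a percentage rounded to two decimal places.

Tomas reaches Juniper along 4 paths.
Via Palisade → Ironvale: 15% × 80% × 50% = 6%.
Via Palisade → Lumen: 15% × 10% × 28% = 0.42%.
Via Arbor → Lumen: 28% × 90% × 28% = 7.056%.
Direct stake: 22% = 22%.
Total: 6% + 0.42% + 7.056% + 22% = 35.476%.
Rounded: 35.48%.

35.48%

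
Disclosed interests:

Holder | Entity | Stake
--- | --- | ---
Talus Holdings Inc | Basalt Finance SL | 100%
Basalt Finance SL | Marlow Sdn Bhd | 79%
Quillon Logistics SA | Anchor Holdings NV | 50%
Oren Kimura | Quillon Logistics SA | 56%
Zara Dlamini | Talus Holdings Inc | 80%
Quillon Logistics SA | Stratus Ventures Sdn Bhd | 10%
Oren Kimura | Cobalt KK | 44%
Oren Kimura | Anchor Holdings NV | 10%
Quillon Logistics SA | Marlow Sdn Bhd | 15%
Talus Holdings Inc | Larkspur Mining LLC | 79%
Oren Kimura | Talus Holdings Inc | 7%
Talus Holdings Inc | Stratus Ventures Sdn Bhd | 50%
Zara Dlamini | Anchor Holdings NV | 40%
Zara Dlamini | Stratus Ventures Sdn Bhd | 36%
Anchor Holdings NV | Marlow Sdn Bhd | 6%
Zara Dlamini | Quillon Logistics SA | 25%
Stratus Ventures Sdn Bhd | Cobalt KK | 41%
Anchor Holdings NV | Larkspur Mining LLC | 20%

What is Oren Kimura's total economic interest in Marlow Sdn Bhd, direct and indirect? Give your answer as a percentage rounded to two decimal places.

16.21%

Oren reaches Marlow along 4 paths.
Via Quillon: 56% × 15% = 8.4%.
Via Talus → Basalt: 7% × 100% × 79% = 5.53%.
Via Quillon → Anchor: 56% × 50% × 6% = 1.68%.
Via Anchor: 10% × 6% = 0.6%.
Total: 8.4% + 5.53% + 1.68% + 0.6% = 16.21%.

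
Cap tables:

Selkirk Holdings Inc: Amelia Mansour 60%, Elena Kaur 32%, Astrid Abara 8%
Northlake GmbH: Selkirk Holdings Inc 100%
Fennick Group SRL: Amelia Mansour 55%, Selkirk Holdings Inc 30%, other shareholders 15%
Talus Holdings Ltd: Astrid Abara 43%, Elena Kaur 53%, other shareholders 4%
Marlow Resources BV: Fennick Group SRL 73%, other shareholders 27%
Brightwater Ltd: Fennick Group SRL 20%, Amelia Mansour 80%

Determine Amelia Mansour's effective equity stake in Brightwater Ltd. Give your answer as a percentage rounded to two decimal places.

94.60%

Amelia reaches Brightwater along 3 paths.
Via Fennick: 55% × 20% = 11%.
Via Selkirk → Fennick: 60% × 30% × 20% = 3.6%.
Direct stake: 80% = 80%.
Total: 11% + 3.6% + 80% = 94.6%.
Rounded: 94.60%.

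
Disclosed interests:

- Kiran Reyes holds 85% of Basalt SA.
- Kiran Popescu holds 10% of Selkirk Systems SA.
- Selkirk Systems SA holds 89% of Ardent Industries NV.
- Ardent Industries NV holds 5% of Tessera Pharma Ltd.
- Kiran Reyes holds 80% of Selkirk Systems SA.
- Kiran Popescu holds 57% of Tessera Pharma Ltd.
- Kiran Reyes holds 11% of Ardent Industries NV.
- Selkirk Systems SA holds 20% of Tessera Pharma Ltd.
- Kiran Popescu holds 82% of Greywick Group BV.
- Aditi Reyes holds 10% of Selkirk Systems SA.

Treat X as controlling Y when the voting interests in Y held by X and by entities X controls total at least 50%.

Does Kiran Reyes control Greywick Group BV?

No

Kiran Reyes holds 80% of Selkirk, so Kiran Reyes controls Selkirk.
Selkirk and Kiran Reyes together hold 89% + 11% = 100% of Ardent, so Kiran Reyes controls Ardent.
Kiran Reyes holds 85% of Basalt, so Kiran Reyes controls Basalt.
Neither Kiran Reyes nor any entity Kiran Reyes controls holds any voting interest in Greywick.
So Kiran Reyes does not control Greywick.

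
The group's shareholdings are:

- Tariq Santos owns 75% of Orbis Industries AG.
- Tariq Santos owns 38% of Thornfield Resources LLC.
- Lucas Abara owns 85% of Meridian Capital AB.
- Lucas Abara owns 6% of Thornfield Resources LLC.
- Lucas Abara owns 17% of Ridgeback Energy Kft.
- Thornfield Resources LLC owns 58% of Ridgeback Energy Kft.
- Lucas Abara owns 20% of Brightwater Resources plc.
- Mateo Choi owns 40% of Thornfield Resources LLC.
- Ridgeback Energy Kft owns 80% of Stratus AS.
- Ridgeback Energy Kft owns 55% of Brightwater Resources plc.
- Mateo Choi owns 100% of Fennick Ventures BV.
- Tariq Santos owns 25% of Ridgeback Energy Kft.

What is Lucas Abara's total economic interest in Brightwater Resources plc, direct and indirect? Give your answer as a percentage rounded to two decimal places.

Lucas reaches Brightwater along 3 paths.
Via Thornfield → Ridgeback: 6% × 58% × 55% = 1.914%.
Via Ridgeback: 17% × 55% = 9.35%.
Direct stake: 20% = 20%.
Total: 1.914% + 9.35% + 20% = 31.264%.
Rounded: 31.26%.

31.26%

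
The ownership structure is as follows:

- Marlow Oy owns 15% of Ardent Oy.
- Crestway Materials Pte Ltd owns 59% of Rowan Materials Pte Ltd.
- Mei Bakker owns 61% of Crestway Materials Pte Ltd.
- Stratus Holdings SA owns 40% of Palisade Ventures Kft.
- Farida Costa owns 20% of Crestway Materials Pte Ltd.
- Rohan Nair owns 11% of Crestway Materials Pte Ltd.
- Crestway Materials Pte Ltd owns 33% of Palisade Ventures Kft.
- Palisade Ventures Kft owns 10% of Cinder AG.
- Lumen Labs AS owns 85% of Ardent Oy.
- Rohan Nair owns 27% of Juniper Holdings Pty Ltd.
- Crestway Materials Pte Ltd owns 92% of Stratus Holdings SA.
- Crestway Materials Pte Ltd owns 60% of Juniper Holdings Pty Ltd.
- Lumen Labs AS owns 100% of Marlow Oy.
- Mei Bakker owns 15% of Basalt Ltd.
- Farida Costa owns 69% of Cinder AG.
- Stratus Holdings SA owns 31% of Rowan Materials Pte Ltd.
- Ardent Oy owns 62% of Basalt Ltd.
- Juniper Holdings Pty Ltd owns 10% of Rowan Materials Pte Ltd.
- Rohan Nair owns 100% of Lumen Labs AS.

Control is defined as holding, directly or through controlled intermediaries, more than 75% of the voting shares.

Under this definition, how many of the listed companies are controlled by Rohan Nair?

Rohan holds 100% of Lumen, so Rohan controls Lumen.
Lumen holds 100% of Marlow, so Rohan controls Marlow.
Marlow and Lumen together hold 15% + 85% = 100% of Ardent, so Rohan controls Ardent.
No other company's threshold is met.
Rohan controls 3 companies.

3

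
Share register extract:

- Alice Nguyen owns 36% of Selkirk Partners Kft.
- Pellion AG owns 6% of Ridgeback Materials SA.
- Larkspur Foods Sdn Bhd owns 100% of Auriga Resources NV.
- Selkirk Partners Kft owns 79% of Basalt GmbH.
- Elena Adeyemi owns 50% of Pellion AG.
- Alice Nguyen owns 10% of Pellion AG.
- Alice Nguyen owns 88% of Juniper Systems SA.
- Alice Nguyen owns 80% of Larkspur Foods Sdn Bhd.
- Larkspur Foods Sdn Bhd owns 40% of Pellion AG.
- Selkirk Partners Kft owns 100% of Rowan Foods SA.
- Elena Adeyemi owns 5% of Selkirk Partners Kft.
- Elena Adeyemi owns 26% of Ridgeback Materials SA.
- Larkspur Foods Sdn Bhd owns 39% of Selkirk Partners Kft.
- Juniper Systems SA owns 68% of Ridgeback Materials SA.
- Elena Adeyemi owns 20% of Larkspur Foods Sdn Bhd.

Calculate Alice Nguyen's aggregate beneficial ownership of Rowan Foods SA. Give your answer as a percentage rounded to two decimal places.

67.20%

Alice reaches Rowan along 2 paths.
Via Larkspur → Selkirk: 80% × 39% × 100% = 31.2%.
Via Selkirk: 36% × 100% = 36%.
Total: 31.2% + 36% = 67.2%.
Rounded: 67.20%.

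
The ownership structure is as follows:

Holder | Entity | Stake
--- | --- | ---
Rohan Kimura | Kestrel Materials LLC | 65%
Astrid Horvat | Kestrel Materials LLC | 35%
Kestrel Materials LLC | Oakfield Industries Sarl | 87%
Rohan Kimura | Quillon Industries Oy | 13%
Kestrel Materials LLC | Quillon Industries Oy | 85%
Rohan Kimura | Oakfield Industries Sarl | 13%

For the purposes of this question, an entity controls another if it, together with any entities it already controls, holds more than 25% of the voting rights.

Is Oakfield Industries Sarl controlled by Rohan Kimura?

Rohan holds 65% of Kestrel, so Rohan controls Kestrel.
Kestrel and Rohan together hold 87% + 13% = 100% of Oakfield, so Rohan controls Oakfield.

Yes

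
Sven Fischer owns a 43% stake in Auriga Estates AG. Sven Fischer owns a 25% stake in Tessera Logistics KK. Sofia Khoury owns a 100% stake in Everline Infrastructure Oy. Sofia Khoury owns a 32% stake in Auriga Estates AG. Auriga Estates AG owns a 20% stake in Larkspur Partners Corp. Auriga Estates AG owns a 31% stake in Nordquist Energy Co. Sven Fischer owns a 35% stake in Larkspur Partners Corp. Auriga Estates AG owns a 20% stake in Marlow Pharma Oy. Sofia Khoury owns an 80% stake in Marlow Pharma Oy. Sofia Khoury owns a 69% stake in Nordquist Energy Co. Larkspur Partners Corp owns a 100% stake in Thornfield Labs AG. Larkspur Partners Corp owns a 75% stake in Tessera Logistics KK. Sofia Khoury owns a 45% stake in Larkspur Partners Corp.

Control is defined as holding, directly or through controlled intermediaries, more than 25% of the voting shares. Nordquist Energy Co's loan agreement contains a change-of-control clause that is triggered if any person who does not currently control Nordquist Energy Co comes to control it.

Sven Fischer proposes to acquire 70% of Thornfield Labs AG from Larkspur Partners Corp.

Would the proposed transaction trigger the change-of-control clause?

The purchase adds only to Sven's holdings (Larkspur's stake shrinks), so Sven is the only person who could newly come to control Nordquist.
Sven holds 43% of Auriga, so Sven controls Auriga.
Auriga holds 31% of Nordquist, so Sven controls Nordquist.
So Sven already controls Nordquist before the transaction.
After the purchase, Sven holds 70% of Thornfield directly, and Larkspur's stake falls to 30%.
Sven controlled Nordquist already, so this is not a new person acquiring control; every other person's position is unchanged or reduced.
No new person acquires control, so the clause is not triggered.

No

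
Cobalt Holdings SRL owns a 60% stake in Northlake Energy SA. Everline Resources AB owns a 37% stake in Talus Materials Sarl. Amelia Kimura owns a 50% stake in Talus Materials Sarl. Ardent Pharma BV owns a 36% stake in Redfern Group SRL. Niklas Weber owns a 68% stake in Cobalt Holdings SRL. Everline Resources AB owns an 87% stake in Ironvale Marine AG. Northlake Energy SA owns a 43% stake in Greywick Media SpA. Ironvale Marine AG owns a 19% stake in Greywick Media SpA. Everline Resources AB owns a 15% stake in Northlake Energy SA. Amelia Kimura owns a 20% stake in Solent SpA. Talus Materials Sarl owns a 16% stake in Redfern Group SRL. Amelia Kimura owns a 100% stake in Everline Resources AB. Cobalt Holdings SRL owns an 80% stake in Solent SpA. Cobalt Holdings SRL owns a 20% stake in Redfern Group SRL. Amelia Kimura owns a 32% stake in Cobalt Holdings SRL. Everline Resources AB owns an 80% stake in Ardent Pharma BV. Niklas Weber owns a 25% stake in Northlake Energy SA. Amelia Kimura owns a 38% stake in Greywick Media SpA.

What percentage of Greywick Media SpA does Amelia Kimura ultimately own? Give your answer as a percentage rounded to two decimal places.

69.24%

Amelia reaches Greywick along 4 paths.
Via Everline → Northlake: 100% × 15% × 43% = 6.45%.
Via Cobalt → Northlake: 32% × 60% × 43% = 8.256%.
Direct stake: 38% = 38%.
Via Everline → Ironvale: 100% × 87% × 19% = 16.53%.
Total: 6.45% + 8.256% + 38% + 16.53% = 69.236%.
Rounded: 69.24%.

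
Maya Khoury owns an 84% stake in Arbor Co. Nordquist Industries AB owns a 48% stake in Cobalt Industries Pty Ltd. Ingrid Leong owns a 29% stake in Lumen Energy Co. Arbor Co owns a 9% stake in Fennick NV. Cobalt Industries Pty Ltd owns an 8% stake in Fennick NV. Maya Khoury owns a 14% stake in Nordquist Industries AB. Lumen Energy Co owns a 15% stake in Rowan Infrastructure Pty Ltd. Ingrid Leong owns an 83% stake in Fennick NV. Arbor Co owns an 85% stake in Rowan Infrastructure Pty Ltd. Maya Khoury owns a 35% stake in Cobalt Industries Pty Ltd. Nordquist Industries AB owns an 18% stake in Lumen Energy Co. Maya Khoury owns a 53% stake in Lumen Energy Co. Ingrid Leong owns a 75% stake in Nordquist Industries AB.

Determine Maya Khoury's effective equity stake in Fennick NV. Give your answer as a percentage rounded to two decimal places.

Maya reaches Fennick along 3 paths.
Via Arbor: 84% × 9% = 7.56%.
Via Nordquist → Cobalt: 14% × 48% × 8% = 0.5376%.
Via Cobalt: 35% × 8% = 2.8%.
Total: 7.56% + 0.5376% + 2.8% = 10.8976%.
Rounded: 10.90%.

10.90%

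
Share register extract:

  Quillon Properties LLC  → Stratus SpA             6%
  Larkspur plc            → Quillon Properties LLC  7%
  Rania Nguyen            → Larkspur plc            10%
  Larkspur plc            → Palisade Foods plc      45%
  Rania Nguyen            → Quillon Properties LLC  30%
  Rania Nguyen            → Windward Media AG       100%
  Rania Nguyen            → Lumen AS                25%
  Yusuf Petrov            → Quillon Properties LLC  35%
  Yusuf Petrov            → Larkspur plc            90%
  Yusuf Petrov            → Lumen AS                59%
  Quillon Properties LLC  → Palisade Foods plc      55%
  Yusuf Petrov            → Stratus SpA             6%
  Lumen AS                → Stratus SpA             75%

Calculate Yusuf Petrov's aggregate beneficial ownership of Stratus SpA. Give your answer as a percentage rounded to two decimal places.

Yusuf reaches Stratus along 4 paths.
Via Quillon: 35% × 6% = 2.1%.
Via Larkspur → Quillon: 90% × 7% × 6% = 0.378%.
Direct stake: 6% = 6%.
Via Lumen: 59% × 75% = 44.25%.
Total: 2.1% + 0.378% + 6% + 44.25% = 52.728%.
Rounded: 52.73%.

52.73%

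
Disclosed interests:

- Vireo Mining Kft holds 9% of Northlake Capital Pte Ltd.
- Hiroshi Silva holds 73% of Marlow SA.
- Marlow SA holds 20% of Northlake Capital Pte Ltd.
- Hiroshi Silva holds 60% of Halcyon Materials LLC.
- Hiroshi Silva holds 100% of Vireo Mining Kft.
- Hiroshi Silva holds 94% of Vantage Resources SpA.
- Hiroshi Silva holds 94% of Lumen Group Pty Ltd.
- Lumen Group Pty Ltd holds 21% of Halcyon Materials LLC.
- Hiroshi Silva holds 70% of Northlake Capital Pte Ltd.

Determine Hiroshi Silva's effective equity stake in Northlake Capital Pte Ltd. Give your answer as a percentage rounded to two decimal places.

Hiroshi reaches Northlake along 3 paths.
Via Marlow: 73% × 20% = 14.6%.
Via Vireo: 100% × 9% = 9%.
Direct stake: 70% = 70%.
Total: 14.6% + 9% + 70% = 93.6%.
Rounded: 93.60%.

93.60%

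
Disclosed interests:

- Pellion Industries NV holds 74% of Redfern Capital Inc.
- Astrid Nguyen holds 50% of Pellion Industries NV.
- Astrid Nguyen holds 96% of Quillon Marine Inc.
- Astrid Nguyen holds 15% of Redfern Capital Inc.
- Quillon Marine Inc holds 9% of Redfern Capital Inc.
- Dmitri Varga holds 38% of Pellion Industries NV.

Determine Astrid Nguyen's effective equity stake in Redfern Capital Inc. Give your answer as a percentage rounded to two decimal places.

Astrid reaches Redfern along 3 paths.
Direct stake: 15% = 15%.
Via Pellion: 50% × 74% = 37%.
Via Quillon: 96% × 9% = 8.64%.
Total: 15% + 37% + 8.64% = 60.64%.

60.64%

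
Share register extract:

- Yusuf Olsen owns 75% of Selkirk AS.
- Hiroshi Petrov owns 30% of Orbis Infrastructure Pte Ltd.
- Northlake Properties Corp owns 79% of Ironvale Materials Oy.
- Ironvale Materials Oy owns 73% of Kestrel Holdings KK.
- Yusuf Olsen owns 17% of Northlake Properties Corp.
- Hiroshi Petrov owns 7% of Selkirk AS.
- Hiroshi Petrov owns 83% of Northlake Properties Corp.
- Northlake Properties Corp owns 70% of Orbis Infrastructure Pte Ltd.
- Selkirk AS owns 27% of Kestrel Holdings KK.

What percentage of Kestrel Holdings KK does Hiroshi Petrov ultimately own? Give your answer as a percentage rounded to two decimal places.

Hiroshi reaches Kestrel along 2 paths.
Via Selkirk: 7% × 27% = 1.89%.
Via Northlake → Ironvale: 83% × 79% × 73% = 47.8661%.
Total: 1.89% + 47.8661% = 49.7561%.
Rounded: 49.76%.

49.76%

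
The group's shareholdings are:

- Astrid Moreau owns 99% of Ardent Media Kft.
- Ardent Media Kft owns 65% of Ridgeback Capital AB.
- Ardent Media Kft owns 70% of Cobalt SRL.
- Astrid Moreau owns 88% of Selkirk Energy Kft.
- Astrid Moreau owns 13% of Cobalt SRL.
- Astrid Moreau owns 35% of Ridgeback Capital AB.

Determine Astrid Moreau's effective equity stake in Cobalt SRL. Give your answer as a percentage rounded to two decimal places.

82.30%

Astrid reaches Cobalt along 2 paths.
Via Ardent: 99% × 70% = 69.3%.
Direct stake: 13% = 13%.
Total: 69.3% + 13% = 82.3%.
Rounded: 82.30%.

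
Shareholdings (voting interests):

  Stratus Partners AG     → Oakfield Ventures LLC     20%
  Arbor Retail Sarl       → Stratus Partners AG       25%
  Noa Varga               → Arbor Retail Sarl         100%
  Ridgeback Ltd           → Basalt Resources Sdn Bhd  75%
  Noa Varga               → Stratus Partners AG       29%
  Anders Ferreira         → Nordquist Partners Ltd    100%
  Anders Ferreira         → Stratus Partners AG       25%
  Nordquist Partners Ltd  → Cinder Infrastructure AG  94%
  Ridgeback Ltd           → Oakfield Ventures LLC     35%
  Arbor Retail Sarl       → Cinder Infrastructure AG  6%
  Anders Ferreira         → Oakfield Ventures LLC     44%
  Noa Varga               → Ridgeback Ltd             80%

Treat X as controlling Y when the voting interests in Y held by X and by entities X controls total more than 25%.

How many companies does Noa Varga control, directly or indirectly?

5

Noa holds 100% of Arbor, so Noa controls Arbor.
Noa holds 80% of Ridgeback, so Noa controls Ridgeback.
Noa and Arbor together hold 29% + 25% = 54% of Stratus, so Noa controls Stratus.
Ridgeback and Stratus together hold 35% + 20% = 55% of Oakfield, so Noa controls Oakfield.
Ridgeback holds 75% of Basalt, so Noa controls Basalt.
No other company's threshold is met.
Noa controls 5 companies.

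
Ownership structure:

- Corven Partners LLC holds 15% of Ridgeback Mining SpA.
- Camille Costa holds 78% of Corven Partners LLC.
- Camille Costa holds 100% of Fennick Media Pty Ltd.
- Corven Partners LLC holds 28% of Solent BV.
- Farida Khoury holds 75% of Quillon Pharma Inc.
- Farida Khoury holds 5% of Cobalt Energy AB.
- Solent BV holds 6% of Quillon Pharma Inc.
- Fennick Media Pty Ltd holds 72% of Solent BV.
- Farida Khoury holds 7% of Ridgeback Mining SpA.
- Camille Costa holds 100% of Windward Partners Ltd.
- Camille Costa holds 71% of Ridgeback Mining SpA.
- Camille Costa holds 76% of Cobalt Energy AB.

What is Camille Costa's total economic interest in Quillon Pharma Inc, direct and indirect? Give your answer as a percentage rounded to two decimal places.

Camille reaches Quillon along 2 paths.
Via Fennick → Solent: 100% × 72% × 6% = 4.32%.
Via Corven → Solent: 78% × 28% × 6% = 1.3104%.
Total: 4.32% + 1.3104% = 5.6304%.
Rounded: 5.63%.

5.63%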